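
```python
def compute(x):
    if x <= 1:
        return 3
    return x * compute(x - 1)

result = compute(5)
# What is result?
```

compute(5) = 5 * 4 * 3 * 2 * 3 = 360

Answer: 360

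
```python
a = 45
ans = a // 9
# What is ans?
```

Trace:
`a = 45` → a = 45
`ans = a // 9` → ans = 5
So ans = 5

Answer: 5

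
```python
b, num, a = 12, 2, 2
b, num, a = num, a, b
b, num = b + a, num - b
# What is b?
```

Trace:
`b, num, a = 12, 2, 2` → b = 12; num = 2; a = 2
`b, num, a = num, a, b` → b = 2; num = 2; a = 12
`b, num = b + a, num - b` → b = 14; num = 0
So b = 14

Answer: 14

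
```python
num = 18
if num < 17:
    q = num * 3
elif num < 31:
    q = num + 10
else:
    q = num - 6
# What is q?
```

Trace:
`num = 18` → num = 18
`if num < 17: ...` → num < 17 is False, num < 31 is True → q = 28
So q = 28

Answer: 28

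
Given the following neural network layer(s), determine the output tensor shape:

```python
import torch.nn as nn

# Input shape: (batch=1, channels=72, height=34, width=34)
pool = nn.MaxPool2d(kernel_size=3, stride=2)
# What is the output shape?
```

Input: (1, 72, 34, 34) -> Output: (1, 72, 16, 16)

Answer: (1, 72, 16, 16)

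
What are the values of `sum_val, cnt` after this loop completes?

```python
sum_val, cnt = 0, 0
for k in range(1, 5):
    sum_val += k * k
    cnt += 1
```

Sum of squares and count
`sum_val, cnt` takes the values: (0, 0) → (1, 0) → (1, 1) → (5, 1) → (5, 2) → (14, 2) → (14, 3) → (30, 3) → (30, 4)

Answer: 30, 4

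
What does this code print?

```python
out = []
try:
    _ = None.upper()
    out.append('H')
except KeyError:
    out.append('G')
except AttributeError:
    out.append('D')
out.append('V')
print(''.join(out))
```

Execution trace: 'D' (except AttributeError) → 'V' (after the try/except). Output: DV

Answer: DV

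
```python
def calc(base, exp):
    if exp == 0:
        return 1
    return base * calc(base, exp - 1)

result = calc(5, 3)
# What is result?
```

calc(5, 3) = 5 * 5 * 5 = 125

Answer: 125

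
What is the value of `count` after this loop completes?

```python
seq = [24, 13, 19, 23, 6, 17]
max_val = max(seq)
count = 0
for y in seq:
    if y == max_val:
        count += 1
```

Count of max value 24 in [24, 13, 19, 23, 6, 17]
`count` takes the values: 0 → 1

Answer: 1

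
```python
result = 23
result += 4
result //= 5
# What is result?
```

Trace:
`result = 23` → result = 23
`result += 4` → result = 27
`result //= 5` → result = 5
So result = 5

Answer: 5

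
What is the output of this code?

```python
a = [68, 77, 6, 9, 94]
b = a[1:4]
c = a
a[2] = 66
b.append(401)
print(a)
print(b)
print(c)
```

Key concept: slice vs alias.
Step by step:
`a = [68, 77, 6, 9, 94]` → a = [68, 77, 6, 9, 94]
`b = a[1:4]` → b = [77, 6, 9]
`c = a` → c = [68, 77, 6, 9, 94] (same object as a)
`a[2] = 66` → a = [68, 77, 66, 9, 94] (same object as c); c = [68, 77, 66, 9, 94] (same object as a)
`b.append(401)` → b = [77, 6, 9, 401]
`print(a)` → prints [68, 77, 66, 9, 94]
`print(b)` → prints [77, 6, 9, 401]
`print(c)` → prints [68, 77, 66, 9, 94]

Answer:
[68, 77, 66, 9, 94]
[77, 6, 9, 401]
[68, 77, 66, 9, 94]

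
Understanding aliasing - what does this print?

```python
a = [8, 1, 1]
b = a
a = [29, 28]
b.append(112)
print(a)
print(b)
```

Key concept: rebinding vs mutation: a is rebound to a new list, b still points at the original.
Step by step:
`a = [8, 1, 1]` → a = [8, 1, 1]
`b = a` → b = [8, 1, 1] (same object as a)
`a = [29, 28]` → a = [29, 28]
`b.append(112)` → b = [8, 1, 1, 112]
`print(a)` → prints [29, 28]
`print(b)` → prints [8, 1, 1, 112]

Answer:
[29, 28]
[8, 1, 1, 112]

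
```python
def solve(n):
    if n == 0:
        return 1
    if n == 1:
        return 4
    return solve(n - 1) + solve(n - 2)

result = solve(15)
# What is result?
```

Build up from base cases: solve(0)=1, solve(1)=4, solve(2)=5, solve(3)=9, solve(4)=14, solve(5)=23, solve(6)=37, ..., solve(15)=2817

Answer: 2817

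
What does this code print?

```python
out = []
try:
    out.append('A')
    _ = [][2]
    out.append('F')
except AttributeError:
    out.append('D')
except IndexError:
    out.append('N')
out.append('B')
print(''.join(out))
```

Execution trace: 'A' (try body) → 'N' (except IndexError) → 'B' (after the try/except). Output: ANB

Answer: ANB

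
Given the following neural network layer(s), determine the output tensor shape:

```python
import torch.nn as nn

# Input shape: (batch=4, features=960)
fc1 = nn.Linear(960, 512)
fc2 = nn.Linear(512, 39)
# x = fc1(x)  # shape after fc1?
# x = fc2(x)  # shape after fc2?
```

Input: (4, 960) -> after fc1: (4, 512) -> Output: (4, 39)

Answer: (4, 39)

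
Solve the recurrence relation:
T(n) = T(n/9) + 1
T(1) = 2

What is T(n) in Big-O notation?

Each step divides n by 9 and adds 1. After log_9(n) steps we reach T(1)=2. So T(n) = 1·log_9(n) + 2 = O(log n).

Answer: O(log n)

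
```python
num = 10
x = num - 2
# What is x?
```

Trace:
`num = 10` → num = 10
`x = num - 2` → x = 8
So x = 8

Answer: 8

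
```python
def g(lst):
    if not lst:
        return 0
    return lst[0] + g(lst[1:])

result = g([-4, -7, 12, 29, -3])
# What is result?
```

(-4) + (-7) + 12 + 29 + (-3) + 0 = 27

Answer: 27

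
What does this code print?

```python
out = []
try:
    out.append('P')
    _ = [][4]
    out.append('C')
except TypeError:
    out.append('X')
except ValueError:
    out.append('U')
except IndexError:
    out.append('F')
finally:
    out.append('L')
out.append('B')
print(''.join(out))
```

Execution trace: 'P' (try body) → 'F' (except IndexError) → 'L' (finally) → 'B' (after the try/except). Output: PFLB

Answer: PFLB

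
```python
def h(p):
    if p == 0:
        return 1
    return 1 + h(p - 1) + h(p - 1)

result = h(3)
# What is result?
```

h(p) = 1 + 2·h(p-1), h(0)=1. Closed form: (1+1)·2^3 - 1 = 15.

Answer: 15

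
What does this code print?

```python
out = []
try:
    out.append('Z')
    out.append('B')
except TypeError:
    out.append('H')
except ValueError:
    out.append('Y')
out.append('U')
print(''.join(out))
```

Execution trace: 'Z' (try body) → 'B' (try body, no exception) → 'U' (after the try/except). Output: ZBU

Answer: ZBU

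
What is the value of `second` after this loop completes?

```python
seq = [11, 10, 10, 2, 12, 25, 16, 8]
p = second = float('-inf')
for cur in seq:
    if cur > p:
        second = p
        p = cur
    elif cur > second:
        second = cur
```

Second largest (with repeats) in [11, 10, 10, 2, 12, 25, 16, 8]
`second` takes the values: -inf → 10 → 11 → 12 → 16

Answer: 16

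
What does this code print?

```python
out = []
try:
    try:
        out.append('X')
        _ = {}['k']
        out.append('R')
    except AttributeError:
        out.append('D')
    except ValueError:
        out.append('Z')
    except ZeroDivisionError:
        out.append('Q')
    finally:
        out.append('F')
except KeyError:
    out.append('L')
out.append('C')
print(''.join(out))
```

Execution trace: 'X' (try body) → 'F' (finally) → 'L' (outer except KeyError) → 'C' (after the try/except). Output: XFLC

Answer: XFLC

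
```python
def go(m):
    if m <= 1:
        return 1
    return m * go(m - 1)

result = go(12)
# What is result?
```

go(12) = 12 * 11 * 10 * 9 * 8 * 7 * 6 * 5 * 4 * 3 * 2 * 1 = 479001600

Answer: 479001600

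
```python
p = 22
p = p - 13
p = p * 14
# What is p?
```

Trace:
`p = 22` → p = 22
`p = p - 13` → p = 9
`p = p * 14` → p = 126
So p = 126

Answer: 126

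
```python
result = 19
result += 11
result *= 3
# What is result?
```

Trace:
`result = 19` → result = 19
`result += 11` → result = 30
`result *= 3` → result = 90
So result = 90

Answer: 90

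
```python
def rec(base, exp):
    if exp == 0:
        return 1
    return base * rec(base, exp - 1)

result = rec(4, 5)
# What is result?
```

rec(4, 5) = 4 * 4 * 4 * 4 * 4 = 1024

Answer: 1024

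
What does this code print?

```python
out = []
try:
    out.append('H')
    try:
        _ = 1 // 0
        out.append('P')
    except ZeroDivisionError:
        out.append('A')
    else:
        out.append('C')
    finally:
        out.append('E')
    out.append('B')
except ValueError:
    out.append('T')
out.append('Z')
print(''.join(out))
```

Execution trace: 'H' (try body) → 'A' (inner except ZeroDivisionError) → 'E' (inner finally) → 'B' (try body, no exception) → 'Z' (after the try/except). Output: HAEBZ

Answer: HAEBZ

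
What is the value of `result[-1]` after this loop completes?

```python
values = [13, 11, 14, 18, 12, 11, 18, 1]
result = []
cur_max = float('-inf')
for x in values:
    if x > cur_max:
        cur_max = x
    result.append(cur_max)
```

Running max ends at 18
`result` takes the values: [] → [13] → [13, 13] → [13, 13, 14] → [13, 13, 14, 18] → [13, 13, 14, 18, 18] → [13, 13, 14, 18, 18, 18] → [13, 13, 14, 18, 18, 18, 18] → [13, 13, 14, 18, 18, 18, 18, 18]
So `result[-1]` = 18

Answer: 18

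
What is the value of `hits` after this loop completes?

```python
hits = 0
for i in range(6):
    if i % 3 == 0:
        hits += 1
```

Count numbers divisible by 3 in range(6)
`hits` takes the values: 0 → 1 → 2

Answer: 2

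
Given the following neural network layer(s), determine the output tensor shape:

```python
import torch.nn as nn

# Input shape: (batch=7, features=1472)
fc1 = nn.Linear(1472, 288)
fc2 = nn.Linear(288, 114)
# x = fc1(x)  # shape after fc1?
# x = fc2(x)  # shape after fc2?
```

Input: (7, 1472) -> after fc1: (7, 288) -> Output: (7, 114)

Answer: (7, 114)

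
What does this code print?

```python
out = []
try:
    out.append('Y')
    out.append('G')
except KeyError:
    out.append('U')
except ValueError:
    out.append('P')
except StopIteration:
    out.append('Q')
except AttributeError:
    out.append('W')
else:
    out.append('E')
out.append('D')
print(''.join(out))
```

Execution trace: 'Y' (try body) → 'G' (try body, no exception) → 'E' (else) → 'D' (after the try/except). Output: YGED

Answer: YGED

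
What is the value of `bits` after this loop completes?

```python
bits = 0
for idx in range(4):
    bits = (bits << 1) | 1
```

Build 4 consecutive 1-bits: 0b1111
`bits` takes the values: 0 → 1 → 3 → 7 → 15

Answer: 15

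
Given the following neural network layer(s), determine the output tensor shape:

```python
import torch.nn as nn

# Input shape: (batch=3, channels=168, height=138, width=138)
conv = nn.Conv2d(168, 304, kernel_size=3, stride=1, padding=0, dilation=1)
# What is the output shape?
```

Input: (3, 168, 138, 138) -> Output: (3, 304, 136, 136)

Answer: (3, 304, 136, 136)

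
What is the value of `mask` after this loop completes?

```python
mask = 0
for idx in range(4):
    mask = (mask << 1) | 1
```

Build 4 consecutive 1-bits: 0b1111
`mask` takes the values: 0 → 1 → 3 → 7 → 15

Answer: 15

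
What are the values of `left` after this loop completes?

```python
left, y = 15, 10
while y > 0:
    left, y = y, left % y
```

GCD of 15 and 10
`left` takes the values: 15 → 10 → 5

Answer: 5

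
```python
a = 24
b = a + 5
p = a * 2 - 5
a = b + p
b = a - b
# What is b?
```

Trace:
`a = 24` → a = 24
`b = a + 5` → b = 29
`p = a * 2 - 5` → p = 43
`a = b + p` → a = 72
`b = a - b` → b = 43
So b = 43

Answer: 43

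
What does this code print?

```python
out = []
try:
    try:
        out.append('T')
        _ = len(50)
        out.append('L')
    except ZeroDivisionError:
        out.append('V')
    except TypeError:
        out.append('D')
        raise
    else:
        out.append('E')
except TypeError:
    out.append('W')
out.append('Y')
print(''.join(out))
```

Execution trace: 'T' (try body) → 'D' (except TypeError) → 'W' (outer except TypeError) → 'Y' (after the try/except). Output: TDWY

Answer: TDWY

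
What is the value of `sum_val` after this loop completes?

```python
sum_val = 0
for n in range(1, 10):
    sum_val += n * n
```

Sum of squares 1² to 9² = 285
`sum_val` takes the values: 0 → 1 → 5 → 14 → 30 → 55 → 91 → 140 → 204 → 285

Answer: 285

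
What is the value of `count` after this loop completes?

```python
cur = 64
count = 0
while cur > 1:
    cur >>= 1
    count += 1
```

Count right shifts until 1
`count` takes the values: 0 → 1 → 2 → 3 → 4 → 5 → 6

Answer: 6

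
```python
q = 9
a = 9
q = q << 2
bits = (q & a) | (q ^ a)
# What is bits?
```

Trace:
`q = 9` → q = 9
`a = 9` → a = 9
`q = q << 2` → q = 36
`bits = (q & a) | (q ^ a)` → bits = 45
So bits = 45

Answer: 45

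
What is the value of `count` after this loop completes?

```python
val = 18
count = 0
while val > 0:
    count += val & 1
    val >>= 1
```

Count set bits in 18 (binary: 0b10010)
`count` takes the values: 0 → 1 → 2

Answer: 2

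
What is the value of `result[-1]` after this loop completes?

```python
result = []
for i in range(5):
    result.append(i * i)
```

Last element of squares 0 to 4
`result` takes the values: [] → [0] → [0, 1] → [0, 1, 4] → [0, 1, 4, 9] → [0, 1, 4, 9, 16]
So `result[-1]` = 16

Answer: 16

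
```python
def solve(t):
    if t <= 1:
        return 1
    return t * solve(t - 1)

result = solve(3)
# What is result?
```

solve(3) = 3 * 2 * 1 = 6

Answer: 6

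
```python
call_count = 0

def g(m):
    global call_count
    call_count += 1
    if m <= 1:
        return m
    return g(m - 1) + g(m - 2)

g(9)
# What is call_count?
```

Calls(m) = 1 + Calls(m-1) + Calls(m-2); Calls(0)=Calls(1)=1. For m=9 this gives 109.

Answer: 109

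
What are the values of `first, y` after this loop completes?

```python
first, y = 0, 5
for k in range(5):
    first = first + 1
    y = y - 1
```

first goes 0→5, y goes 5→0
`first, y` takes the values: (0, 5) → (1, 5) → (1, 4) → (2, 4) → (2, 3) → (3, 3) → (3, 2) → (4, 2) → (4, 1) → (5, 1) → (5, 0)

Answer: 5, 0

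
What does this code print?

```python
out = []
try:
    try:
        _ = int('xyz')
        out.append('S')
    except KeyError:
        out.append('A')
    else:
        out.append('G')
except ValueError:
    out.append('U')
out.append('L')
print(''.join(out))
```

Execution trace: 'U' (outer except ValueError) → 'L' (after the try/except). Output: UL

Answer: UL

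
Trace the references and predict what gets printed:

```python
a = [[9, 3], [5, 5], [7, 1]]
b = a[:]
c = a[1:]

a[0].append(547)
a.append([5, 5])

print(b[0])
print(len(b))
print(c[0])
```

Key concept: slice with nested mutation.
Step by step:
`a = [[9, 3], [5, 5], [7, 1]]` → a = [[9, 3], [5, 5], [7, 1]]
`b = a[:]` → b = [[9, 3], [5, 5], [7, 1]]
`c = a[1:]` → c = [[5, 5], [7, 1]]
`a[0].append(547)` → a = [[9, 3, 547], [5, 5], [7, 1]]; b = [[9, 3, 547], [5, 5], [7, 1]]
`a.append([5, 5])` → a = [[9, 3, 547], [5, 5], [7, 1], [5, 5]]
`print(b[0])` → prints [9, 3, 547]
`print(len(b))` → prints 3
`print(c[0])` → prints [5, 5]

Answer:
[9, 3, 547]
3
[5, 5]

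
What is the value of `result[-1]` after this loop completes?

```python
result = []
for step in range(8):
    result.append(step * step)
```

Last element of squares 0 to 7
`result` takes the values: [] → [0] → [0, 1] → [0, 1, 4] → [0, 1, 4, 9] → [0, 1, 4, 9, 16] → [0, 1, 4, 9, 16, 25] → [0, 1, 4, 9, 16, 25, 36] → [0, 1, 4, 9, 16, 25, 36, 49]
So `result[-1]` = 49

Answer: 49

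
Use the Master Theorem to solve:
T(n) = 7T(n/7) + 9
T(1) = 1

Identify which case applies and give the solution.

a=7, b=7, f(n)=9. log_7(7) = 1. Since c=0 < 1, Case 1 applies: T(n) = Θ(n^log_b(a)) = O(n).

Answer: O(n) - Case 1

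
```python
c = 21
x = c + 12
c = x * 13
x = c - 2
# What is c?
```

Trace:
`c = 21` → c = 21
`x = c + 12` → x = 33
`c = x * 13` → c = 429
`x = c - 2` → x = 427
So c = 429

Answer: 429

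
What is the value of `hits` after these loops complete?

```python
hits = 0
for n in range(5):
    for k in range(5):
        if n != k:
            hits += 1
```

5² - 5 (exclude diagonal)
`hits` takes the values: 0 → 1 → 2 → 3 → 4 → 5 → 6 → 7 → 8 → 9 → 10 → 11 → 12 → 13 → 14 → 15 → 16 → 17 → 18 → 19 → 20

Answer: 20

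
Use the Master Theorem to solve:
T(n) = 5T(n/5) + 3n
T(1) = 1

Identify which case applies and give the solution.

a=5, b=5, f(n)=3n. log_5(5) = 1. Since c=1 = 1, Case 2 applies: T(n) = Θ(n^log_b(a) · log n) = O(n log n).

Answer: O(n log n) - Case 2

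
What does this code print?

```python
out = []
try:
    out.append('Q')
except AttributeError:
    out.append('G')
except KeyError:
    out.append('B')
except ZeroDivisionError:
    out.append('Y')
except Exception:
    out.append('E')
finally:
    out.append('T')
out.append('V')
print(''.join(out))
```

Execution trace: 'Q' (try body, no exception) → 'T' (finally) → 'V' (after the try/except). Output: QTV

Answer: QTV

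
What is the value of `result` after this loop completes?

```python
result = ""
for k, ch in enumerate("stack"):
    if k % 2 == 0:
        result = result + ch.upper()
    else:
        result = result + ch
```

Uppercase even positions in 'stack'
`result` takes the values: "" → "S" → "St" → "StA" → "StAc" → "StAcK"

Answer: "StAcK"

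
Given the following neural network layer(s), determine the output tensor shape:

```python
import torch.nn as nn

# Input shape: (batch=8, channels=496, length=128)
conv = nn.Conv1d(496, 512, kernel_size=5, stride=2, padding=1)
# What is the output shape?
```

Input: (8, 496, 128) -> Output: (8, 512, 63)

Answer: (8, 512, 63)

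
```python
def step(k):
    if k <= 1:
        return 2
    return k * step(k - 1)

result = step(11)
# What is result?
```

step(11) = 11 * 10 * 9 * 8 * 7 * 6 * 5 * 4 * 3 * 2 * 2 = 79833600

Answer: 79833600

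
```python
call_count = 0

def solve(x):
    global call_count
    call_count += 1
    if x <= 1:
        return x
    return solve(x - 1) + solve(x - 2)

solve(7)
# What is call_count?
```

Calls(x) = 1 + Calls(x-1) + Calls(x-2); Calls(0)=Calls(1)=1. For x=7 this gives 41.

Answer: 41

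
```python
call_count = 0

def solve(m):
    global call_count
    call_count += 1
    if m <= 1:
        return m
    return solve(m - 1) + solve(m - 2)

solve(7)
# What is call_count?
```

Calls(m) = 1 + Calls(m-1) + Calls(m-2); Calls(0)=Calls(1)=1. For m=7 this gives 41.

Answer: 41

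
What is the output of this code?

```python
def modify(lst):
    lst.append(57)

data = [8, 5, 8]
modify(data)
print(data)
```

Key concept: function modifies passed list.
Step by step:
`data = [8, 5, 8]` → data = [8, 5, 8]
`modify(data)` → data = [8, 5, 8, 57]
`print(data)` → prints [8, 5, 8, 57]

Answer: [8, 5, 8, 57]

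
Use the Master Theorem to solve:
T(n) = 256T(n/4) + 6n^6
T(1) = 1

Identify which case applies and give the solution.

a=256, b=4, f(n)=6n^6. log_4(256) = 4. Since c=6 > 4 and the regularity condition holds (256(n/4)^6 = (256/4^6)n^6 with 256/4^6 < 1), Case 3 applies: T(n) = Θ(f(n)) = O(n^6).

Answer: O(n^6) - Case 3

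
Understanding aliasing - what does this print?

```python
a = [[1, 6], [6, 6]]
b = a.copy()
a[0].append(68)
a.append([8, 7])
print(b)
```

Key concept: shallow copy with nested lists.
Step by step:
`a = [[1, 6], [6, 6]]` → a = [[1, 6], [6, 6]]
`b = a.copy()` → b = [[1, 6], [6, 6]]
`a[0].append(68)` → a = [[1, 6, 68], [6, 6]]; b = [[1, 6, 68], [6, 6]]
`a.append([8, 7])` → a = [[1, 6, 68], [6, 6], [8, 7]]
`print(b)` → prints [[1, 6, 68], [6, 6]]

Answer: [[1, 6, 68], [6, 6]]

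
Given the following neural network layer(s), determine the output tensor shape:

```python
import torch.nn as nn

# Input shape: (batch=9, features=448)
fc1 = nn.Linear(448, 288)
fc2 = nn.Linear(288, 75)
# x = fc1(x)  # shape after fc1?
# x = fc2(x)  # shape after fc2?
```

Input: (9, 448) -> after fc1: (9, 288) -> Output: (9, 75)

Answer: (9, 75)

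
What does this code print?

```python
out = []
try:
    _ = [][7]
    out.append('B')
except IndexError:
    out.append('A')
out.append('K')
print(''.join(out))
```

Execution trace: 'A' (except IndexError) → 'K' (after the try/except). Output: AK

Answer: AK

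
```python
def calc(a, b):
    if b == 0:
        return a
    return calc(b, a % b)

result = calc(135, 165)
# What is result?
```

calc(135, 165) -> calc(165, 135) -> calc(135, 30) -> calc(30, 15) -> calc(15, 0) -> 15

Answer: 15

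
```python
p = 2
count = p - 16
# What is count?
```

Trace:
`p = 2` → p = 2
`count = p - 16` → count = -14
So count = -14

Answer: -14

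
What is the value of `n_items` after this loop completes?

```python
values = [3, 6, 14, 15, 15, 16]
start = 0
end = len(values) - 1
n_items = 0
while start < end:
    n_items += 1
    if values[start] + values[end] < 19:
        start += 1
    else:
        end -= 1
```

Steps to find pair summing to 19
`n_items` takes the values: 0 → 1 → 2 → 3 → 4 → 5

Answer: 5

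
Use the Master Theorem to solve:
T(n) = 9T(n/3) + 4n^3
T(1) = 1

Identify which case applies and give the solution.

a=9, b=3, f(n)=4n^3. log_3(9) = 2. Since c=3 > 2 and the regularity condition holds (9(n/3)^3 = (9/3^3)n^3 with 9/3^3 < 1), Case 3 applies: T(n) = Θ(f(n)) = O(n^3).

Answer: O(n^3) - Case 3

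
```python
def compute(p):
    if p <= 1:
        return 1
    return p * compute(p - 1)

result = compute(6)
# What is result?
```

compute(6) = 6 * 5 * 4 * 3 * 2 * 1 = 720

Answer: 720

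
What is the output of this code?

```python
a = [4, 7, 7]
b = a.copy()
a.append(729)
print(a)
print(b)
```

Key concept: list.copy() creates independent copy.
Step by step:
`a = [4, 7, 7]` → a = [4, 7, 7]
`b = a.copy()` → b = [4, 7, 7]
`a.append(729)` → a = [4, 7, 7, 729]
`print(a)` → prints [4, 7, 7, 729]
`print(b)` → prints [4, 7, 7]

Answer:
[4, 7, 7, 729]
[4, 7, 7]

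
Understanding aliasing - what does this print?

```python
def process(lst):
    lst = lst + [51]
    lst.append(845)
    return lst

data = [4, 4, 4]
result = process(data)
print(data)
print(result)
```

Key concept: rebinding parameter vs mutation.
Step by step:
`data = [4, 4, 4]` → data = [4, 4, 4]
`result = process(data)` → result = [4, 4, 4, 51, 845]
`print(data)` → prints [4, 4, 4]
`print(result)` → prints [4, 4, 4, 51, 845]

Answer:
[4, 4, 4]
[4, 4, 4, 51, 845]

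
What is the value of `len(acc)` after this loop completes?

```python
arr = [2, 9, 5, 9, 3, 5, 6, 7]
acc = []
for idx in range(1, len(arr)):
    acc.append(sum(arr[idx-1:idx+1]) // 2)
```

Number of 2-element averages
`acc` takes the values: [] → [5] → [5, 7] → [5, 7, 7] → [5, 7, 7, 6] → [5, 7, 7, 6, 4] → [5, 7, 7, 6, 4, 5] → [5, 7, 7, 6, 4, 5, 6]
So `len(acc)` = 7

Answer: 7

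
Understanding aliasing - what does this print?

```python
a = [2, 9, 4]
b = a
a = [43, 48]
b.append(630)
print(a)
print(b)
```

Key concept: rebinding vs mutation: a is rebound to a new list, b still points at the original.
Step by step:
`a = [2, 9, 4]` → a = [2, 9, 4]
`b = a` → b = [2, 9, 4] (same object as a)
`a = [43, 48]` → a = [43, 48]
`b.append(630)` → b = [2, 9, 4, 630]
`print(a)` → prints [43, 48]
`print(b)` → prints [2, 9, 4, 630]

Answer:
[43, 48]
[2, 9, 4, 630]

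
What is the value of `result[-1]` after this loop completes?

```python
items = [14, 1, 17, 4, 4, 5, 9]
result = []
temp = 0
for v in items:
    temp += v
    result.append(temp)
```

Cumulative sum ends at 54
`result` takes the values: [] → [14] → [14, 15] → [14, 15, 32] → [14, 15, 32, 36] → [14, 15, 32, 36, 40] → [14, 15, 32, 36, 40, 45] → [14, 15, 32, 36, 40, 45, 54]
So `result[-1]` = 54

Answer: 54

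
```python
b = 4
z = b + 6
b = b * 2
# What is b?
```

Trace:
`b = 4` → b = 4
`z = b + 6` → z = 10
`b = b * 2` → b = 8
So b = 8

Answer: 8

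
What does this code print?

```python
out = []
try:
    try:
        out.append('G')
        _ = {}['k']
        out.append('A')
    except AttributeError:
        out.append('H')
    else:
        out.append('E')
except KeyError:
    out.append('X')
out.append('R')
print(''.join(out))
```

Execution trace: 'G' (try body) → 'X' (outer except KeyError) → 'R' (after the try/except). Output: GXR

Answer: GXR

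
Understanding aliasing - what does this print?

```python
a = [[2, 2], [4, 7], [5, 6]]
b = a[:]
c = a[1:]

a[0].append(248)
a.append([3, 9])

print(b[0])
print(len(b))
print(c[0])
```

Key concept: slice with nested mutation.
Step by step:
`a = [[2, 2], [4, 7], [5, 6]]` → a = [[2, 2], [4, 7], [5, 6]]
`b = a[:]` → b = [[2, 2], [4, 7], [5, 6]]
`c = a[1:]` → c = [[4, 7], [5, 6]]
`a[0].append(248)` → a = [[2, 2, 248], [4, 7], [5, 6]]; b = [[2, 2, 248], [4, 7], [5, 6]]
`a.append([3, 9])` → a = [[2, 2, 248], [4, 7], [5, 6], [3, 9]]
`print(b[0])` → prints [2, 2, 248]
`print(len(b))` → prints 3
`print(c[0])` → prints [4, 7]

Answer:
[2, 2, 248]
3
[4, 7]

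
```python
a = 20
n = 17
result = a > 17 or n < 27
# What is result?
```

Trace:
`a = 20` → a = 20
`n = 17` → n = 17
`result = a > 17 or n < 27` → result = True
So result = True

Answer: True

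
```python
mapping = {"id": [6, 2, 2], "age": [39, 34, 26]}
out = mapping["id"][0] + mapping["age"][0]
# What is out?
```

Trace:
`mapping = {"id": [6, 2, 2], "age": [39, 34, 26]}` → mapping = {'id': [6, 2, 2], 'age': [39, 34, 26]}
`out = mapping["id"][0] + mapping["age"][0]` → out = 45
So out = 45

Answer: 45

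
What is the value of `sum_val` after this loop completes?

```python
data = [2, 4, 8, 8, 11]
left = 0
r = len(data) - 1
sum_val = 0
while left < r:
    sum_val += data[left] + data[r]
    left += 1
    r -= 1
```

Sum of pairs from ends
`sum_val` takes the values: 0 → 13 → 25

Answer: 25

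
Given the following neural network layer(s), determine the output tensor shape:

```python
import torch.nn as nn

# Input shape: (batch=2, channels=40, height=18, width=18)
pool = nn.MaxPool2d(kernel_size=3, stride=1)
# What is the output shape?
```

Input: (2, 40, 18, 18) -> Output: (2, 40, 16, 16)

Answer: (2, 40, 16, 16)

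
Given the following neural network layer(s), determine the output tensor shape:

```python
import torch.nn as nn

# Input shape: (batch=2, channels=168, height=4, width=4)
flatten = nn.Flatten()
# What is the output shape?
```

Input: (2, 168, 4, 4) -> Output: (2, 2688)

Answer: (2, 2688)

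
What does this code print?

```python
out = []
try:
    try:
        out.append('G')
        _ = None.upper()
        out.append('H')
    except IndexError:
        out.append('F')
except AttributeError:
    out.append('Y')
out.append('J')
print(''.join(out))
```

Execution trace: 'G' (try body) → 'Y' (outer except AttributeError) → 'J' (after the try/except). Output: GYJ

Answer: GYJ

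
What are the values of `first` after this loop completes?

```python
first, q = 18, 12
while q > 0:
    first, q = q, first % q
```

GCD of 18 and 12
`first` takes the values: 18 → 12 → 6

Answer: 6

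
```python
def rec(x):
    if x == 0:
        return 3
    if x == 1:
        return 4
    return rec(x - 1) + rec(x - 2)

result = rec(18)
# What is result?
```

Build up from base cases: rec(0)=3, rec(1)=4, rec(2)=7, rec(3)=11, rec(4)=18, rec(5)=29, rec(6)=47, ..., rec(18)=15127

Answer: 15127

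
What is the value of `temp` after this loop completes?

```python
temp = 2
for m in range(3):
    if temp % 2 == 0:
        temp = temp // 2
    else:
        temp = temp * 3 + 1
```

Collatz-style transformation from 2
`temp` takes the values: 2 → 1 → 4 → 2

Answer: 2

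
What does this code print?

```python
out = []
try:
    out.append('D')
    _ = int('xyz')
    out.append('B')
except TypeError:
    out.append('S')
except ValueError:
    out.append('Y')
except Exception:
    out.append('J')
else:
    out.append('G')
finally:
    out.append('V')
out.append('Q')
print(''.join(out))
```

Execution trace: 'D' (try body) → 'Y' (except ValueError) → 'V' (finally) → 'Q' (after the try/except). Output: DYVQ

Answer: DYVQ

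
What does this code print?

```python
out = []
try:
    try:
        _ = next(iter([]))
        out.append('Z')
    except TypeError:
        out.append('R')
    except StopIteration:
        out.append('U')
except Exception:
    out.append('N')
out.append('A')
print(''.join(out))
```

Execution trace: 'U' (inner except StopIteration) → 'A' (after the try/except). Output: UA

Answer: UA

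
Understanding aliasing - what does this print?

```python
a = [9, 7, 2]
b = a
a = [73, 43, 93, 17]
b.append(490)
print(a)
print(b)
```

Key concept: rebinding vs mutation: a is rebound to a new list, b still points at the original.
Step by step:
`a = [9, 7, 2]` → a = [9, 7, 2]
`b = a` → b = [9, 7, 2] (same object as a)
`a = [73, 43, 93, 17]` → a = [73, 43, 93, 17]
`b.append(490)` → b = [9, 7, 2, 490]
`print(a)` → prints [73, 43, 93, 17]
`print(b)` → prints [9, 7, 2, 490]

Answer:
[73, 43, 93, 17]
[9, 7, 2, 490]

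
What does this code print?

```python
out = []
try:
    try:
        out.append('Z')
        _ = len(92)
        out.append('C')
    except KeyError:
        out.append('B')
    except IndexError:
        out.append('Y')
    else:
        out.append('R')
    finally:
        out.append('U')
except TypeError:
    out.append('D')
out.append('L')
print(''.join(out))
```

Execution trace: 'Z' (inner try body) → 'U' (inner finally) → 'D' (outer except TypeError) → 'L' (after the try/except). Output: ZUDL

Answer: ZUDL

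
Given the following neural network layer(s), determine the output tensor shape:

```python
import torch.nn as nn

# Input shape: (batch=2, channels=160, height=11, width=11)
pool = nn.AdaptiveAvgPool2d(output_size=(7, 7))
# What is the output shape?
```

Input: (2, 160, 11, 11) -> Output: (2, 160, 7, 7)

Answer: (2, 160, 7, 7)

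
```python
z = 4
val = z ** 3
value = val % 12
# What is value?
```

Trace:
`z = 4` → z = 4
`val = z ** 3` → val = 64
`value = val % 12` → value = 4
So value = 4

Answer: 4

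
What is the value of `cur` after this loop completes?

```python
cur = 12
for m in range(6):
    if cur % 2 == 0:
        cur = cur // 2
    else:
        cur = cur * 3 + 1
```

Collatz-style transformation from 12
`cur` takes the values: 12 → 6 → 3 → 10 → 5 → 16 → 8

Answer: 8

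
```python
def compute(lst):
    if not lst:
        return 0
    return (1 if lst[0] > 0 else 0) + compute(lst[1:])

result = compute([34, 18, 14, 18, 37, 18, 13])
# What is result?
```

Count of positive elements in [34, 18, 14, 18, 37, 18, 13] = 7

Answer: 7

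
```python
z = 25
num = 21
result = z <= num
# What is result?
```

Trace:
`z = 25` → z = 25
`num = 21` → num = 21
`result = z <= num` → result = False
So result = False

Answer: False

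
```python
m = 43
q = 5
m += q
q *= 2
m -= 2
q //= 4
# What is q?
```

Trace:
`m = 43` → m = 43
`q = 5` → q = 5
`m += q` → m = 48
`q *= 2` → q = 10
`m -= 2` → m = 46
`q //= 4` → q = 2
So q = 2

Answer: 2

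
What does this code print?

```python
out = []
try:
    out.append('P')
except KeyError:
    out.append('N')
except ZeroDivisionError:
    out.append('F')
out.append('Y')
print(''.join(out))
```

Execution trace: 'P' (try body, no exception) → 'Y' (after the try/except). Output: PY

Answer: PY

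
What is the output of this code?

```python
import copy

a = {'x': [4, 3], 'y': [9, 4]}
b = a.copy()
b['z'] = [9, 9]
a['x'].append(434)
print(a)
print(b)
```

Key concept: shallow copy of dict with mutable values.
Step by step:
`a = {'x': [4, 3], 'y': [9, 4]}` → a = {'x': [4, 3], 'y': [9, 4]}
`b = a.copy()` → b = {'x': [4, 3], 'y': [9, 4]}
`b['z'] = [9, 9]` → b = {'x': [4, 3], 'y': [9, 4], 'z': [9, 9]}
`a['x'].append(434)` → a = {'x': [4, 3, 434], 'y': [9, 4]}; b = {'x': [4, 3, 434], 'y': [9, 4], 'z': [9, 9]}
`print(a)` → prints {'x': [4, 3, 434], 'y': [9, 4]}
`print(b)` → prints {'x': [4, 3, 434], 'y': [9, 4], 'z': [9, 9]}

Answer:
{'x': [4, 3, 434], 'y': [9, 4]}
{'x': [4, 3, 434], 'y': [9, 4], 'z': [9, 9]}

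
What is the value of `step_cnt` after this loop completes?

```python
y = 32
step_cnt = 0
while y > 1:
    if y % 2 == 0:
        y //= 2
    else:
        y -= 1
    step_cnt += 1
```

Steps to reduce 32 to 1
`step_cnt` takes the values: 0 → 1 → 2 → 3 → 4 → 5

Answer: 5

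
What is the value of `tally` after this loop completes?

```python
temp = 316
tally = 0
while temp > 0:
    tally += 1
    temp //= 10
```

Count digits by repeated division by 10
`tally` takes the values: 0 → 1 → 2 → 3

Answer: 3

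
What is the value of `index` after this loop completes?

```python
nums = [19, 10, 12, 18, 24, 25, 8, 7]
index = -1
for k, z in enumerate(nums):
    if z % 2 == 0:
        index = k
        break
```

First even number index in [19, 10, 12, 18, 24, 25, 8, 7]
`index` takes the values: -1 → 1

Answer: 1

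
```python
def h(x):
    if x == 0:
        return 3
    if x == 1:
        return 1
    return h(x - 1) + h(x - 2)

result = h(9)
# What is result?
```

Build up from base cases: h(0)=3, h(1)=1, h(2)=4, h(3)=5, h(4)=9, h(5)=14, h(6)=23, ..., h(9)=97

Answer: 97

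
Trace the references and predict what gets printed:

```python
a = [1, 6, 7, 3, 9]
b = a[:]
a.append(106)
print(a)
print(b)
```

Key concept: slice [:] creates copy.
Step by step:
`a = [1, 6, 7, 3, 9]` → a = [1, 6, 7, 3, 9]
`b = a[:]` → b = [1, 6, 7, 3, 9]
`a.append(106)` → a = [1, 6, 7, 3, 9, 106]
`print(a)` → prints [1, 6, 7, 3, 9, 106]
`print(b)` → prints [1, 6, 7, 3, 9]

Answer:
[1, 6, 7, 3, 9, 106]
[1, 6, 7, 3, 9]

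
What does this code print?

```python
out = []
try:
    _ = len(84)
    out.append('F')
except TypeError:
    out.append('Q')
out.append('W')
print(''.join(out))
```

Execution trace: 'Q' (except TypeError) → 'W' (after the try/except). Output: QW

Answer: QW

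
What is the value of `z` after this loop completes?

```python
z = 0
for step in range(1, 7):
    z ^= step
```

XOR of 1 to 6
`z` takes the values: 0 → 1 → 3 → 0 → 4 → 1 → 7

Answer: 7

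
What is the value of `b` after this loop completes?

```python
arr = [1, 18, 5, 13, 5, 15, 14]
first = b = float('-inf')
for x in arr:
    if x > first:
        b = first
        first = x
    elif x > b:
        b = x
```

Second largest (with repeats) in [1, 18, 5, 13, 5, 15, 14]
`b` takes the values: -inf → 1 → 5 → 13 → 15

Answer: 15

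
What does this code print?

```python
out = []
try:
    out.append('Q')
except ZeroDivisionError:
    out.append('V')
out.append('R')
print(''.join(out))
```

Execution trace: 'Q' (try body, no exception) → 'R' (after the try/except). Output: QR

Answer: QR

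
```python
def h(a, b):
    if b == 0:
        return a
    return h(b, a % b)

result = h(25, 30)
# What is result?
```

h(25, 30) -> h(30, 25) -> h(25, 5) -> h(5, 0) -> 5

Answer: 5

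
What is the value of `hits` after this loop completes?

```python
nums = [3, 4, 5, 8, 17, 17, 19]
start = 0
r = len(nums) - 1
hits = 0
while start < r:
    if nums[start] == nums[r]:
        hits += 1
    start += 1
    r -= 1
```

Count matching pairs from ends
`hits` takes the values: 0

Answer: 0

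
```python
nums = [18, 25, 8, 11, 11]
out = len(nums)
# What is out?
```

Trace:
`nums = [18, 25, 8, 11, 11]` → nums = [18, 25, 8, 11, 11]
`out = len(nums)` → out = 5
So out = 5

Answer: 5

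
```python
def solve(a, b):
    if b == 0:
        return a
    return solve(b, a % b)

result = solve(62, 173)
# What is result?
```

solve(62, 173) -> solve(173, 62) -> solve(62, 49) -> solve(49, 13) -> solve(13, 10) -> solve(10, 3) -> solve(3, 1) -> solve(1, 0) -> 1

Answer: 1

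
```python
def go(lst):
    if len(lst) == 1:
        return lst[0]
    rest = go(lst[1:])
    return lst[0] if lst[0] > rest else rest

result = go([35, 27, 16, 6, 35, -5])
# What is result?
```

Recursive max over [35, 27, 16, 6, 35, -5] = 35

Answer: 35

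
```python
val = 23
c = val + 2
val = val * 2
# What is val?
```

Trace:
`val = 23` → val = 23
`c = val + 2` → c = 25
`val = val * 2` → val = 46
So val = 46

Answer: 46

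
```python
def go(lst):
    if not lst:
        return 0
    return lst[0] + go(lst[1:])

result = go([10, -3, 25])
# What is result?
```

10 + (-3) + 25 + 0 = 32

Answer: 32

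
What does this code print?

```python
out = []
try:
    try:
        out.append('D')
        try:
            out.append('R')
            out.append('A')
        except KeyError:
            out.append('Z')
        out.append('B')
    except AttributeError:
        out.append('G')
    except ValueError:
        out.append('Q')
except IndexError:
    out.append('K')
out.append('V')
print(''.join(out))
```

Execution trace: 'D' (try body) → 'R' (inner try body) → 'A' (inner try body, no exception) → 'B' (try body, no exception) → 'V' (after the try/except). Output: DRABV

Answer: DRABV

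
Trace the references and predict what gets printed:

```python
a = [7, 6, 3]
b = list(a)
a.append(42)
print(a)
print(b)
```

Key concept: list() constructor creates copy.
Step by step:
`a = [7, 6, 3]` → a = [7, 6, 3]
`b = list(a)` → b = [7, 6, 3]
`a.append(42)` → a = [7, 6, 3, 42]
`print(a)` → prints [7, 6, 3, 42]
`print(b)` → prints [7, 6, 3]

Answer:
[7, 6, 3, 42]
[7, 6, 3]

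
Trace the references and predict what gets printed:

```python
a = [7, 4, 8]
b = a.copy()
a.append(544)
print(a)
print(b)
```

Key concept: list.copy() creates independent copy.
Step by step:
`a = [7, 4, 8]` → a = [7, 4, 8]
`b = a.copy()` → b = [7, 4, 8]
`a.append(544)` → a = [7, 4, 8, 544]
`print(a)` → prints [7, 4, 8, 544]
`print(b)` → prints [7, 4, 8]

Answer:
[7, 4, 8, 544]
[7, 4, 8]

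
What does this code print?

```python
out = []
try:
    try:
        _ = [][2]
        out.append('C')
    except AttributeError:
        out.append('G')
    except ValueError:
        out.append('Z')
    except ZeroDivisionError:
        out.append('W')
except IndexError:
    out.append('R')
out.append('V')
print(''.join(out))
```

Execution trace: 'R' (outer except IndexError) → 'V' (after the try/except). Output: RV

Answer: RV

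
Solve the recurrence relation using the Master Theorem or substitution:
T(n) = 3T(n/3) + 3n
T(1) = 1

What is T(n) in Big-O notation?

By Master Theorem: a=3, b=3, f(n)=3n. Since log_3(3) = 1 and f(n) = Θ(n^1), Case 2 applies. T(n) = O(n log n).

Answer: O(n log n)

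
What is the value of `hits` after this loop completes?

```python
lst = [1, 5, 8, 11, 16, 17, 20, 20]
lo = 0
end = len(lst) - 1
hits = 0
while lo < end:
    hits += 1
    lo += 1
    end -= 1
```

Iterations until pointers meet (list length 8)
`hits` takes the values: 0 → 1 → 2 → 3 → 4

Answer: 4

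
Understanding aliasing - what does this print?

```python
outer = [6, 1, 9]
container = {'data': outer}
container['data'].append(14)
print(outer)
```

Key concept: dict holds reference to list.
Step by step:
`outer = [6, 1, 9]` → outer = [6, 1, 9]
`container = {'data': outer}` → container = {'data': [6, 1, 9]}
`container['data'].append(14)` → outer = [6, 1, 9, 14]; container = {'data': [6, 1, 9, 14]}
`print(outer)` → prints [6, 1, 9, 14]

Answer: [6, 1, 9, 14]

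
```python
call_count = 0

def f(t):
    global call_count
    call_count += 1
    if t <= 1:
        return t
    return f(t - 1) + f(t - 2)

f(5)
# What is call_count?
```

Calls(t) = 1 + Calls(t-1) + Calls(t-2); Calls(0)=Calls(1)=1. For t=5 this gives 15.

Answer: 15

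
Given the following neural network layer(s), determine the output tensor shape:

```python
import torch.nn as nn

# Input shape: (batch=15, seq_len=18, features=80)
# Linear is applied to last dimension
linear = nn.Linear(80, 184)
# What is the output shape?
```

Input: (15, 18, 80) -> Output: (15, 18, 184)

Answer: (15, 18, 184)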